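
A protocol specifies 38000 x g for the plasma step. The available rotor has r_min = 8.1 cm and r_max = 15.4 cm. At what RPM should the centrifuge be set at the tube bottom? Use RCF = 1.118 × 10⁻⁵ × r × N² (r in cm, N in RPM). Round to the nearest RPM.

Use r_max = 15.4 cm.
38,000 = 1.118 × 10⁻⁵ × 15.4 × N²
N² = 38,000 / (17.2172 × 10⁻⁵) = 220,709,523
N ≈ √220,709,523 ≈ 14,856.3

≈ 14856 RPM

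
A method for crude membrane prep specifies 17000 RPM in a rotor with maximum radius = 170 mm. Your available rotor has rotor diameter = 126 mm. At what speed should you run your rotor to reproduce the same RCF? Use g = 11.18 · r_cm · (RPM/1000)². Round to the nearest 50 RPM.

Original rotor: r = 170 mm = 17.0 cm
RCF = 11.18 × r × (N/1000)²
RCF_original = 11.18 × 17 × (17)² = 11.18 × 17 × 289 ≈ 54,927.3 × g
Your rotor: r = 126 mm / 2 = 63 mm = 6.3 cm
54,927.3 = 11.18 × 6.3 × (N/1000)²
(N/1000)² = 54,927.3 / 70.434 = 779.8407
N = 1000 × √779.8407 ≈ 27,925.6

27950 RPM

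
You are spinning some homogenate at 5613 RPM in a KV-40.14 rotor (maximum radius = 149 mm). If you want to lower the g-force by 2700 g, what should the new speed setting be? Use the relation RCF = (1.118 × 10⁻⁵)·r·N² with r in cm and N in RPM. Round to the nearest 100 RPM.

3900 RPM

r = 149 mm = 14.9 cm
Current RCF = 1.118 × 10⁻⁵ × 14.9 × (5613)² = 1.118 × 10⁻⁵ × 14.9 × 31,505,769 ≈ 5,248.3 × g
Target RCF = 5,248.3 − 2,700 = 2,548.3 × g
N² = 2,548.3 / (16.6582 × 10⁻⁵) = 15,297,571
N ≈ √15,297,571 ≈ 3,911.2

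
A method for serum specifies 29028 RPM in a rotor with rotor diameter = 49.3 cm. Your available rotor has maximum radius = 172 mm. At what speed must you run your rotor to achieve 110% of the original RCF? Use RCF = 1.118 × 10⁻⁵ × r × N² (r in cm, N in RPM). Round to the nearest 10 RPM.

36450 RPM

Original rotor: r = 49.3 / 2 = 24.65 cm
RCF_original = 1.118 × 10⁻⁵ × 24.65 × (29028)² = 1.118 × 10⁻⁵ × 24.65 × 842,624,784 ≈ 232,216.4 × g
Target RCF = 1.1 × 232,216.4 ≈ 255,438 × g
Your rotor: r = 172 mm = 17.2 cm
255,438 = 1.118 × 10⁻⁵ × 17.2 × N²
N² = 255,438 / (19.2296 × 10⁻⁵) = 1,328,358,364
N ≈ √1,328,358,364 ≈ 36,446.7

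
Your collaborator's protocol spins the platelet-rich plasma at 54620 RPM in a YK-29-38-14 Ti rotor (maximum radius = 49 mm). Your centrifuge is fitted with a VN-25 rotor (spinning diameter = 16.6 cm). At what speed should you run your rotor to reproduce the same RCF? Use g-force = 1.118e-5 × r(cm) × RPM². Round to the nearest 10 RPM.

Original rotor: r = 49 mm = 4.9 cm
RCF_original = 1.118 × 10⁻⁵ × 4.9 × (54620)² = 1.118 × 10⁻⁵ × 4.9 × 2,983,344,400 ≈ 163,433.6 × g
Your rotor: r = 16.6 / 2 = 8.3 cm
163,433.6 = 1.118 × 10⁻⁵ × 8.3 × N²
N² = 163,433.6 / (9.2794 × 10⁻⁵) = 1,761,251,805
N ≈ √1,761,251,805 ≈ 41,967.3

41970 RPM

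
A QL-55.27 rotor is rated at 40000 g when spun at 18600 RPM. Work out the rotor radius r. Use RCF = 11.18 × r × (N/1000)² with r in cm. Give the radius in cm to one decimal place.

RCF = 11.18 × r × (N/1000)²
40000 = 11.18 × r × (18.6)²
r = 40000 / (11.18 × 345.96) = 40000 / 3867.833 ≈ 10.342 cm

r ≈ 10.3 cm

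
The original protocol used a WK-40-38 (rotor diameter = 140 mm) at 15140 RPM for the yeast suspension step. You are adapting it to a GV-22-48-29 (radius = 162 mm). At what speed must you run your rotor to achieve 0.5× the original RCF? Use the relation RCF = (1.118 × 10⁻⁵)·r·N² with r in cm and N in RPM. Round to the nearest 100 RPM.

7000 RPM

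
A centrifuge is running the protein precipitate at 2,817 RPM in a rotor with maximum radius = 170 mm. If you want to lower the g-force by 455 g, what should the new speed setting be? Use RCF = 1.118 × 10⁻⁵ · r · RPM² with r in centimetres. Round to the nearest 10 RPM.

r = 170 mm = 17.0 cm
Current RCF = 1.118 × 10⁻⁵ × 17 × (2817)² = 1.118 × 10⁻⁵ × 17 × 7,935,489 ≈ 1,508.2 × g
Target RCF = 1,508.2 − 455 = 1,053.2 × g
N² = 1,053.2 / (19.006 × 10⁻⁵) = 5,541,408
N ≈ √5,541,408 ≈ 2,354.0

≈ 2350 RPM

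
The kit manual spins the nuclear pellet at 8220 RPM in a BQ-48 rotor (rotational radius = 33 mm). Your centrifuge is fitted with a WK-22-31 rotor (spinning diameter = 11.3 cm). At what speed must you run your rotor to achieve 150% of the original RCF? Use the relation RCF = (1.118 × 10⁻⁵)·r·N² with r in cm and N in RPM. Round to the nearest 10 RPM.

7690 RPM

Original rotor: r = 33 mm = 3.3 cm
RCF_original = 1.118 × 10⁻⁵ × 3.3 × (8220)² = 1.118 × 10⁻⁵ × 3.3 × 67,568,400 ≈ 2,492.9 × g
Target RCF = 1.5 × 2,492.9 ≈ 3,739.4 × g
Your rotor: r = 11.3 / 2 = 5.65 cm
3,739.4 = 1.118 × 10⁻⁵ × 5.65 × N²
N² = 3,739.4 / (6.3167 × 10⁻⁵) = 59,198,632
N ≈ √59,198,632 ≈ 7,694.1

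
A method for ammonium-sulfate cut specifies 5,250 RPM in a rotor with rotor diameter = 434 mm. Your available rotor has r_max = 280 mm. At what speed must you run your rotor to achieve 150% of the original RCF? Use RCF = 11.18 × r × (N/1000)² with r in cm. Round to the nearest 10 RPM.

Original rotor: r = 434 mm / 2 = 217 mm = 21.7 cm
RCF_original = 11.18 × 21.7 × (5.25)² = 11.18 × 21.7 × 27.5625 ≈ 6,686.8 × g
Target RCF = 1.5 × 6,686.8 ≈ 10,030.2 × g
Your rotor: r = 280 mm = 28.0 cm
10,030.2 = 11.18 × 28 × (N/1000)²
(N/1000)² = 10,030.2 / 313.04 = 32.04127
N = 1000 × √32.04127 ≈ 5,660.5

5660 RPM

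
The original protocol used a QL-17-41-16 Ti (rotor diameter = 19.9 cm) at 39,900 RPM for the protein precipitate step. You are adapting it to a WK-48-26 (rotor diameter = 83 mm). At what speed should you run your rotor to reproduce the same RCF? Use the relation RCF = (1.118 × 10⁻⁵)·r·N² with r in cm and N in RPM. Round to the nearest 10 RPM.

Original rotor: r = 19.9 / 2 = 9.95 cm
RCF_original = 1.118 × 10⁻⁵ × 9.95 × (39900)² = 1.118 × 10⁻⁵ × 9.95 × 1,592,010,000 ≈ 177,096.8 × g
Your rotor: r = 83 mm / 2 = 41.5 mm = 4.15 cm
177,096.8 = 1.118 × 10⁻⁵ × 4.15 × N²
N² = 177,096.8 / (4.6397 × 10⁻⁵) = 3,816,988,167
N ≈ √3,816,988,167 ≈ 61,781.8

61780 RPM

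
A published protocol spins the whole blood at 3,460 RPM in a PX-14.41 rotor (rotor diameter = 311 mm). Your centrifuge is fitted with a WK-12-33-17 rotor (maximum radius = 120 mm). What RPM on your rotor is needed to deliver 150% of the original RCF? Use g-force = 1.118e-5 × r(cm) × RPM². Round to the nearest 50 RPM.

Original rotor: r = 311 mm / 2 = 155.5 mm = 15.55 cm
RCF_original = 1.118 × 10⁻⁵ × 15.55 × (3460)² = 1.118 × 10⁻⁵ × 15.55 × 11,971,600 ≈ 2,081.3 × g
Target RCF = 1.5 × 2,081.3 ≈ 3,122 × g
Your rotor: r = 120 mm = 12.0 cm
3,122 = 1.118 × 10⁻⁵ × 12 × N²
N² = 3,122 / (13.416 × 10⁻⁵) = 23,270,722
N ≈ √23,270,722 ≈ 4,824.0

≈ 4800 RPM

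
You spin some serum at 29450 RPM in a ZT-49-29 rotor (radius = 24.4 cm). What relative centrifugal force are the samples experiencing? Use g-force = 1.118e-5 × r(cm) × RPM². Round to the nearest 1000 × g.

RCF = 1.118 × 10⁻⁵ × r × N²
RCF = 1.118 × 10⁻⁵ × 24.4 × (29450)² = 1.118 × 10⁻⁵ × 24.4 × 867,302,500 ≈ 236,593.2 × g

237000 ×g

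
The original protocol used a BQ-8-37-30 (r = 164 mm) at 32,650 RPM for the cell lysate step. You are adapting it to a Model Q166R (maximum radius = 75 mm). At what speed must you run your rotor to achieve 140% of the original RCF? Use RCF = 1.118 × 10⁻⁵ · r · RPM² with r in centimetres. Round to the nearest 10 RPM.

Original rotor: r = 164 mm = 16.4 cm
RCF_original = 1.118 × 10⁻⁵ × 16.4 × (32650)² = 1.118 × 10⁻⁵ × 16.4 × 1,066,022,500 ≈ 195,457.4 × g
Target RCF = 1.4 × 195,457.4 ≈ 273,640.4 × g
Your rotor: r = 75 mm = 7.5 cm
273,640.4 = 1.118 × 10⁻⁵ × 7.5 × N²
N² = 273,640.4 / (8.385 × 10⁻⁵) = 3,263,451,401
N ≈ √3,263,451,401 ≈ 57,126.6

57130 RPM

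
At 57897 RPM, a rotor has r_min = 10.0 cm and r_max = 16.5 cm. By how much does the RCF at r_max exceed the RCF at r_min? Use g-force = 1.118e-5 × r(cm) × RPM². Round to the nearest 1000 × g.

RCF_max = 1.118 × 10⁻⁵ × 16.5 × (57897)² = 1.118 × 10⁻⁵ × 16.5 × 3,352,062,609 ≈ 618,355 × g
RCF_min = 1.118 × 10⁻⁵ × 10 × (57897)² = 1.118 × 10⁻⁵ × 10 × 3,352,062,609 ≈ 374,760.6 × g
ΔRCF = 618,355 − 374,760.6 = 243,594.4

≈ 244000 g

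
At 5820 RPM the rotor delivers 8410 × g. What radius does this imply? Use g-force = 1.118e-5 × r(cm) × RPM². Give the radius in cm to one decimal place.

22.2 cm

RCF = 1.118 × 10⁻⁵ × r × N²
8410 = 1.118 × 10⁻⁵ × r × (5820)²
r = 8410 / (1.118 × 10⁻⁵ × 33,872,400) = 8410 / 378.6934 ≈ 22.208 cm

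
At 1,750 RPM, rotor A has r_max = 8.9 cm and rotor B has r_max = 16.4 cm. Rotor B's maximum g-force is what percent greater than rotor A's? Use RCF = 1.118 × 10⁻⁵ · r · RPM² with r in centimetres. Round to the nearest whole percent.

At equal RPM, RCF scales linearly with r: ratio = 16.4 / 8.9 = 1.8427.
So rotor B delivers 84.3% more g-force.

84%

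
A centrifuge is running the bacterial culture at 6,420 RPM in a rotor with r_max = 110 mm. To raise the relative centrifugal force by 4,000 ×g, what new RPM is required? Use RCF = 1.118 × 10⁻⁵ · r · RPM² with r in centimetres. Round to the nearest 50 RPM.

8600 RPM

r = 110 mm = 11.0 cm
Current RCF = 1.118 × 10⁻⁵ × 11 × (6420)² = 1.118 × 10⁻⁵ × 11 × 41,216,400 ≈ 5,068.8 × g
Target RCF = 5,068.8 + 4,000 = 9,068.8 × g
N² = 9,068.8 / (12.298 × 10⁻⁵) = 73,742,072
N ≈ √73,742,072 ≈ 8,587.3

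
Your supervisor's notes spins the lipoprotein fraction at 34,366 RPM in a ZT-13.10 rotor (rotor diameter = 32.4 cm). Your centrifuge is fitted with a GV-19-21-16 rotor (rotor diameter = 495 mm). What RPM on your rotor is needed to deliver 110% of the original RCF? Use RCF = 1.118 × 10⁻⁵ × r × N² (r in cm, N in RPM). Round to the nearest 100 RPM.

Original rotor: r = 32.4 / 2 = 16.2 cm
RCF_original = 1.118 × 10⁻⁵ × 16.2 × (34366)² = 1.118 × 10⁻⁵ × 16.2 × 1,181,021,956 ≈ 213,902 × g
Target RCF = 1.1 × 213,902 ≈ 235,292.2 × g
Your rotor: r = 495 mm / 2 = 247.5 mm = 24.75 cm
235,292.2 = 1.118 × 10⁻⁵ × 24.75 × N²
N² = 235,292.2 / (27.6705 × 10⁻⁵) = 850,335,917
N ≈ √850,335,917 ≈ 29,160.5

≈ 29200 RPM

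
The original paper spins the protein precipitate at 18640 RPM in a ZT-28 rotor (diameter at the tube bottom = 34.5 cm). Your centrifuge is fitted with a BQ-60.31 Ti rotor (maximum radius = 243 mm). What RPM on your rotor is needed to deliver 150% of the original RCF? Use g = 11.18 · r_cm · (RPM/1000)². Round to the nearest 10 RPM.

Original rotor: r = 34.5 / 2 = 17.25 cm
RCF = 11.18 × r × (N/1000)²
RCF_original = 11.18 × 17.25 × (18.64)² = 11.18 × 17.25 × 347.4496 ≈ 67,007.4 × g
Target RCF = 1.5 × 67,007.4 ≈ 100,511.1 × g
Your rotor: r = 243 mm = 24.3 cm
100,511.1 = 11.18 × 24.3 × (N/1000)²
(N/1000)² = 100,511.1 / 271.674 = 369.9695
N = 1000 × √369.9695 ≈ 19,234.6

19230 RPM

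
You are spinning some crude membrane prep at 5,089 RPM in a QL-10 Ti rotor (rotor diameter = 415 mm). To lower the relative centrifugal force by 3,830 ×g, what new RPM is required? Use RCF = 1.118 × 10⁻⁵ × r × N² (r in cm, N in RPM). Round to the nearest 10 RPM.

r = 415 mm / 2 = 207.5 mm = 20.75 cm
Current RCF = 1.118 × 10⁻⁵ × 20.75 × (5089)² = 1.118 × 10⁻⁵ × 20.75 × 25,897,921 ≈ 6,007.9 × g
Target RCF = 6,007.9 − 3,830 = 2,177.9 × g
N² = 2,177.9 / (23.1985 × 10⁻⁵) = 9,388,107
N ≈ √9,388,107 ≈ 3,064.0

3060 RPM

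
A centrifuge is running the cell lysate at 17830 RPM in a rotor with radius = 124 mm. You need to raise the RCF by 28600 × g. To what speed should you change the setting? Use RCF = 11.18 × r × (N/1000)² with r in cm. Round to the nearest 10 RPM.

r = 124 mm = 12.4 cm
Current RCF = 11.18 × 12.4 × (17.83)² = 11.18 × 12.4 × 317.9089 ≈ 44,072.3 × g
Target RCF = 44,072.3 + 28,600 = 72,672.3 × g
(N/1000)² = 72,672.3 / 138.632 = 524.2101
N = 1000 × √524.2101 ≈ 22,895.6

22900 RPM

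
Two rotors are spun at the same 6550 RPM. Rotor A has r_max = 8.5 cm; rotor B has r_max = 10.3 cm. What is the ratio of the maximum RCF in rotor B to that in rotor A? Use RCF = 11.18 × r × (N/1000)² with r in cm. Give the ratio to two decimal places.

1.21

At fixed N, RCF ∝ r, so RCF_B/RCF_A = r_B/r_A = 10.3 / 8.5 = 1.2118.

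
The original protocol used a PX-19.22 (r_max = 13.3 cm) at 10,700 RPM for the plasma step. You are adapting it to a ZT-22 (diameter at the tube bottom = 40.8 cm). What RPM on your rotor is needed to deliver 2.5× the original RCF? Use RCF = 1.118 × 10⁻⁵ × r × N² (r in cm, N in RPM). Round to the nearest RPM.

RCF_original = 1.118 × 10⁻⁵ × 13.3 × (10700)² = 1.118 × 10⁻⁵ × 13.3 × 114,490,000 ≈ 17,024 × g
Target RCF = 2.5 × 17,024 ≈ 42,560 × g
Your rotor: r = 40.8 / 2 = 20.4 cm
42,560 = 1.118 × 10⁻⁵ × 20.4 × N²
N² = 42,560 / (22.8072 × 10⁻⁵) = 186,607,738
N ≈ √186,607,738 ≈ 13,660.4

13660 RPM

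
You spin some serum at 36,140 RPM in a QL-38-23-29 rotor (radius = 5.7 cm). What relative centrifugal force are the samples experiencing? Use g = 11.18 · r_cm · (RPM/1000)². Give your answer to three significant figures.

RCF = 11.18 × 5.7 × (36.14)² = 11.18 × 5.7 × 1,306.0996 ≈ 83,232.5 × g

≈ 83200 ×g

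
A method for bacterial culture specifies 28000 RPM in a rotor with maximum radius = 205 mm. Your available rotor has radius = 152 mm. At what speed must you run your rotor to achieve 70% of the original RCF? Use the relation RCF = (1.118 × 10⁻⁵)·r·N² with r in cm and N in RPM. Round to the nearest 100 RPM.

Original rotor: r = 205 mm = 20.5 cm
RCF_original = 1.118 × 10⁻⁵ × 20.5 × (28000)² = 1.118 × 10⁻⁵ × 20.5 × 784,000,000 ≈ 179,685 × g
Target RCF = 0.7 × 179,685 ≈ 125,779.5 × g
Your rotor: r = 152 mm = 15.2 cm
125,779.5 = 1.118 × 10⁻⁵ × 15.2 × N²
N² = 125,779.5 / (16.9936 × 10⁻⁵) = 740,158,060
N ≈ √740,158,060 ≈ 27,205.8

≈ 27200 RPM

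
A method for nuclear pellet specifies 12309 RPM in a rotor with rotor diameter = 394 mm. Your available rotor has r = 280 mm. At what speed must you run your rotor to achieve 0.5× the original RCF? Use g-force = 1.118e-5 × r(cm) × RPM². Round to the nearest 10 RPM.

≈ 7300 RPM

Original rotor: r = 394 mm / 2 = 197 mm = 19.7 cm
RCF = 1.118 × 10⁻⁵ × r × N²
RCF_original = 1.118 × 10⁻⁵ × 19.7 × (12309)² = 1.118 × 10⁻⁵ × 19.7 × 151,511,481 ≈ 33,369.8 × g
Target RCF = 0.5 × 33,369.8 ≈ 16,684.9 × g
Your rotor: r = 280 mm = 28.0 cm
16,684.9 = 1.118 × 10⁻⁵ × 28 × N²
N² = 16,684.9 / (31.304 × 10⁻⁵) = 53,299,578
N ≈ √53,299,578 ≈ 7,300.7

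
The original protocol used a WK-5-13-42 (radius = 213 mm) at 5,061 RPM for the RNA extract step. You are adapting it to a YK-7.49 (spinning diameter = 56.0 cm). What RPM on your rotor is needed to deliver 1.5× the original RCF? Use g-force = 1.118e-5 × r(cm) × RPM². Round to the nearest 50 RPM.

Original rotor: r = 213 mm = 21.3 cm
RCF_original = 1.118 × 10⁻⁵ × 21.3 × (5061)² = 1.118 × 10⁻⁵ × 21.3 × 25,613,721 ≈ 6,099.5 × g
Target RCF = 1.5 × 6,099.5 ≈ 9,149.2 × g
Your rotor: r = 56.0 / 2 = 28 cm
9,149.2 = 1.118 × 10⁻⁵ × 28 × N²
N² = 9,149.2 / (31.304 × 10⁻⁵) = 29,226,936
N ≈ √29,226,936 ≈ 5,406.2

≈ 5400 RPM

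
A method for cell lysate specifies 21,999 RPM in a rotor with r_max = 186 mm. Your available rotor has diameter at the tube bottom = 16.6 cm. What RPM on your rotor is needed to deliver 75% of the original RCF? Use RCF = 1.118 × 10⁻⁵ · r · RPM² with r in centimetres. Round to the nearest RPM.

≈ 28520 RPM

Original rotor: r = 186 mm = 18.6 cm
RCF_original = 1.118 × 10⁻⁵ × 18.6 × (21999)² = 1.118 × 10⁻⁵ × 18.6 × 483,956,001 ≈ 100,637.7 × g
Target RCF = 0.75 × 100,637.7 ≈ 75,478.3 × g
Your rotor: r = 16.6 / 2 = 8.3 cm
75,478.3 = 1.118 × 10⁻⁵ × 8.3 × N²
N² = 75,478.3 / (9.2794 × 10⁻⁵) = 813,396,340
N ≈ √813,396,340 ≈ 28,520.1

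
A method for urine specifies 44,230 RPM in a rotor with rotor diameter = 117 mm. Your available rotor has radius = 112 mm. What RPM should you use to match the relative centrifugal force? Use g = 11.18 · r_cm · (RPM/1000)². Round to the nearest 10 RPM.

≈ 31970 RPM

Original rotor: r = 117 mm / 2 = 58.5 mm = 5.85 cm
RCF_original = 11.18 × 5.85 × (44.23)² = 11.18 × 5.85 × 1,956.2929 ≈ 127,947.4 × g
Your rotor: r = 112 mm = 11.2 cm
127,947.4 = 11.18 × 11.2 × (N/1000)²
(N/1000)² = 127,947.4 / 125.216 = 1021.814
N = 1000 × √1021.814 ≈ 31,965.8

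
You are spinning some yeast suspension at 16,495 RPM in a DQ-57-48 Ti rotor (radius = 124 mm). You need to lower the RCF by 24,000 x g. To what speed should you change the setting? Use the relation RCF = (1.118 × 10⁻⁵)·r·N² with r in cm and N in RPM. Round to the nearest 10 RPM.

r = 124 mm = 12.4 cm
Current RCF = 1.118 × 10⁻⁵ × 12.4 × (16495)² = 1.118 × 10⁻⁵ × 12.4 × 272,085,025 ≈ 37,719.7 × g
Target RCF = 37,719.7 − 24,000 = 13,719.7 × g
N² = 13,719.7 / (13.8632 × 10⁻⁵) = 98,964,885
N ≈ √98,964,885 ≈ 9,948.1

≈ 9950 RPM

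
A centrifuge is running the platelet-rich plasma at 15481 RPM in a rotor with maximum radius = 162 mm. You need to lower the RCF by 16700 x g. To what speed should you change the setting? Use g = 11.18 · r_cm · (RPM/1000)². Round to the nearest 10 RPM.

12140 RPM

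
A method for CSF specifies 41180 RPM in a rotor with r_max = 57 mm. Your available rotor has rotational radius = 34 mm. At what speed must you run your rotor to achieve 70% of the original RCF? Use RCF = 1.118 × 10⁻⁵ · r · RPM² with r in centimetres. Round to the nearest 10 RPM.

44610 RPM

Original rotor: r = 57 mm = 5.7 cm
RCF_original = 1.118 × 10⁻⁵ × 5.7 × (41180)² = 1.118 × 10⁻⁵ × 5.7 × 1,695,792,400 ≈ 108,066.1 × g
Target RCF = 0.7 × 108,066.1 ≈ 75,646.3 × g
Your rotor: r = 34 mm = 3.4 cm
75,646.3 = 1.118 × 10⁻⁵ × 3.4 × N²
N² = 75,646.3 / (3.8012 × 10⁻⁵) = 1,990,063,664
N ≈ √1,990,063,664 ≈ 44,610.1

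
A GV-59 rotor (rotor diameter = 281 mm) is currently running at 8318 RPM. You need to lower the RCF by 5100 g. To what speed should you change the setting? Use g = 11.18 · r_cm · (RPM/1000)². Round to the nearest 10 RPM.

≈ 6060 RPM

r = 281 mm / 2 = 140.5 mm = 14.05 cm
Current RCF = 11.18 × 14.05 × (8.318)² = 11.18 × 14.05 × 69.189124 ≈ 10,868.2 × g
Target RCF = 10,868.2 − 5,100 = 5,768.2 × g
(N/1000)² = 5,768.2 / 157.079 = 36.72165
N = 1000 × √36.72165 ≈ 6,059.8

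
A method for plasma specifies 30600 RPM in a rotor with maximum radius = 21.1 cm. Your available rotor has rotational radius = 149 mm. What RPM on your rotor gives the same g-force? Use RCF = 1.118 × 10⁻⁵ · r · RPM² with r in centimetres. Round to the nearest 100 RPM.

≈ 36400 RPM

RCF = 1.118 × 10⁻⁵ × r × N²
RCF_original = 1.118 × 10⁻⁵ × 21.1 × (30600)² = 1.118 × 10⁻⁵ × 21.1 × 936,360,000 ≈ 220,885.5 × g
Your rotor: r = 149 mm = 14.9 cm
220,885.5 = 1.118 × 10⁻⁵ × 14.9 × N²
N² = 220,885.5 / (16.6582 × 10⁻⁵) = 1,325,986,601
N ≈ √1,325,986,601 ≈ 36,414.1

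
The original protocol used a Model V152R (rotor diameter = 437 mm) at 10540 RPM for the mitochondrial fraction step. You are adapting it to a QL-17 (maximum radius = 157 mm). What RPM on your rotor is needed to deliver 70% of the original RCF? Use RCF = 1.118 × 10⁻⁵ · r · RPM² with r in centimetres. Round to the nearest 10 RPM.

10400 RPM

Original rotor: r = 437 mm / 2 = 218.5 mm = 21.85 cm
RCF_original = 1.118 × 10⁻⁵ × 21.85 × (10540)² = 1.118 × 10⁻⁵ × 21.85 × 111,091,600 ≈ 27,137.8 × g
Target RCF = 0.7 × 27,137.8 ≈ 18,996.5 × g
Your rotor: r = 157 mm = 15.7 cm
18,996.5 = 1.118 × 10⁻⁵ × 15.7 × N²
N² = 18,996.5 / (17.5526 × 10⁻⁵) = 108,226,132
N ≈ √108,226,132 ≈ 10,403.2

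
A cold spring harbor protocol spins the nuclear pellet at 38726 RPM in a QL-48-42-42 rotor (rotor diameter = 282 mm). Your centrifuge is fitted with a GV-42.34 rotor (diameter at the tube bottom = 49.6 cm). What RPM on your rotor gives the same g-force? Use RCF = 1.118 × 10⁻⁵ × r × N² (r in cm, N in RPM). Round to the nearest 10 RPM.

≈ 29200 RPM

Original rotor: r = 282 mm / 2 = 141 mm = 14.1 cm
RCF_original = 1.118 × 10⁻⁵ × 14.1 × (38726)² = 1.118 × 10⁻⁵ × 14.1 × 1,499,703,076 ≈ 236,410.2 × g
Your rotor: r = 49.6 / 2 = 24.8 cm
236,410.2 = 1.118 × 10⁻⁵ × 24.8 × N²
N² = 236,410.2 / (27.7264 × 10⁻⁵) = 852,653,788
N ≈ √852,653,788 ≈ 29,200.2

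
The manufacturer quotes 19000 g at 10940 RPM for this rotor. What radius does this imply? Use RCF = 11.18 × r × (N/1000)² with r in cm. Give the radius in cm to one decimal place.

r ≈ 14.2 cm

19000 = 11.18 × r × (10.94)²
r = 19000 / (11.18 × 119.6836) = 19000 / 1338.063 ≈ 14.200 cm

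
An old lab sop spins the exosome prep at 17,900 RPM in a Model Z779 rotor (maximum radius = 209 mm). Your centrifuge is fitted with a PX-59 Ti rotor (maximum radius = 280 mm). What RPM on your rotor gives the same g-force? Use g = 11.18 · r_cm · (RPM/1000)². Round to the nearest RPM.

Original rotor: r = 209 mm = 20.9 cm
RCF_original = 11.18 × 20.9 × (17.9)² = 11.18 × 20.9 × 320.41 ≈ 74,867.6 × g
Your rotor: r = 280 mm = 28.0 cm
74,867.6 = 11.18 × 28 × (N/1000)²
(N/1000)² = 74,867.6 / 313.04 = 239.163
N = 1000 × √239.163 ≈ 15,464.9

≈ 15465 RPM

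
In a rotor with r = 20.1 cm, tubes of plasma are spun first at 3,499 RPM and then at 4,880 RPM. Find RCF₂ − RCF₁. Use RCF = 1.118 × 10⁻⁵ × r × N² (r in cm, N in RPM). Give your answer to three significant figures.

2600 x g

RCF₁ = 1.118 × 10⁻⁵ × 20.1 × (3499)² = 1.118 × 10⁻⁵ × 20.1 × 12,243,001 ≈ 2,751.2 × g
RCF₂ = 1.118 × 10⁻⁵ × 20.1 × (4880)² = 1.118 × 10⁻⁵ × 20.1 × 23,814,400 ≈ 5,351.5 × g
Increase = 5,351.5 − 2,751.2 = 2,600.3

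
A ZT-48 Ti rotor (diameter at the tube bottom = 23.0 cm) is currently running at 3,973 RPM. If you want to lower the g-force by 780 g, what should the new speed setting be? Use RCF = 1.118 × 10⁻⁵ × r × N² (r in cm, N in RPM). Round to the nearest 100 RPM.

N₂ ≈ 3100 RPM

r = 23.0 / 2 = 11.5 cm
Current RCF = 1.118 × 10⁻⁵ × 11.5 × (3973)² = 1.118 × 10⁻⁵ × 11.5 × 15,784,729 ≈ 2,029.4 × g
Target RCF = 2,029.4 − 780 = 1,249.4 × g
N² = 1,249.4 / (12.857 × 10⁻⁵) = 9,717,664
N ≈ √9,717,664 ≈ 3,117.3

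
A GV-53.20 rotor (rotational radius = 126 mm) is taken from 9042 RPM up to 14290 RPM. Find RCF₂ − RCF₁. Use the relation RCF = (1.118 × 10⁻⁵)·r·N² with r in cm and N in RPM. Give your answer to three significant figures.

17200 g

r = 126 mm = 12.6 cm
RCF₁ = 1.118 × 10⁻⁵ × 12.6 × (9042)² = 1.118 × 10⁻⁵ × 12.6 × 81,757,764 ≈ 11,517.1 × g
RCF₂ = 1.118 × 10⁻⁵ × 12.6 × (14290)² = 1.118 × 10⁻⁵ × 12.6 × 204,204,100 ≈ 28,765.8 × g
Increase = 28,765.8 − 11,517.1 = 17,248.7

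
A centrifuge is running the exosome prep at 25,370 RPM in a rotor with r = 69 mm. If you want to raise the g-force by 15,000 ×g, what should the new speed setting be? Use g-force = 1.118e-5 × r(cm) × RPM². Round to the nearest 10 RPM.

r = 69 mm = 6.9 cm
Current RCF = 1.118 × 10⁻⁵ × 6.9 × (25370)² = 1.118 × 10⁻⁵ × 6.9 × 643,636,900 ≈ 49,651.4 × g
Target RCF = 49,651.4 + 15,000 = 64,651.4 × g
N² = 64,651.4 / (7.7142 × 10⁻⁵) = 838,083,016
N ≈ √838,083,016 ≈ 28,949.7

N₂ ≈ 28950 RPM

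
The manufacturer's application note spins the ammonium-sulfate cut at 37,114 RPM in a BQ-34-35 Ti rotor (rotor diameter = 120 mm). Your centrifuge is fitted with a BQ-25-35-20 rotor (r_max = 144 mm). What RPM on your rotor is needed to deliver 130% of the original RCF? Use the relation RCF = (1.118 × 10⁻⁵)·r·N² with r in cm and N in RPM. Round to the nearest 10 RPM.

Original rotor: r = 120 mm / 2 = 60 mm = 6 cm
RCF_original = 1.118 × 10⁻⁵ × 6 × (37114)² = 1.118 × 10⁻⁵ × 6 × 1,377,448,996 ≈ 92,399.3 × g
Target RCF = 1.3 × 92,399.3 ≈ 120,119.1 × g
Your rotor: r = 144 mm = 14.4 cm
120,119.1 = 1.118 × 10⁻⁵ × 14.4 × N²
N² = 120,119.1 / (16.0992 × 10⁻⁵) = 746,118,441
N ≈ √746,118,441 ≈ 27,315.2

≈ 27320 RPM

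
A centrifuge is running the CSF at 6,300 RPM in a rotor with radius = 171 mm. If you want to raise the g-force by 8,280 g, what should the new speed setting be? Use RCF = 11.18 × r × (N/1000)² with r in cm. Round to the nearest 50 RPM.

N₂ ≈ 9100 RPM

r = 171 mm = 17.1 cm
Current RCF = 11.18 × 17.1 × (6.3)² = 11.18 × 17.1 × 39.69 ≈ 7,587.9 × g
Target RCF = 7,587.9 + 8,280 = 15,867.9 × g
(N/1000)² = 15,867.9 / 191.178 = 83.00066
N = 1000 × √83.00066 ≈ 9,110.5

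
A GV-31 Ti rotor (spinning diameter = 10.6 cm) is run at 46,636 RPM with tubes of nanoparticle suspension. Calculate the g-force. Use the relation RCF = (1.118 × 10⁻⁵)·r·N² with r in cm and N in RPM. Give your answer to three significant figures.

≈ 129000 ×g

r = 10.6 / 2 = 5.3 cm
RCF = 1.118 × 10⁻⁵ × 5.3 × (46636)² = 1.118 × 10⁻⁵ × 5.3 × 2,174,916,496 ≈ 128,872.5 × g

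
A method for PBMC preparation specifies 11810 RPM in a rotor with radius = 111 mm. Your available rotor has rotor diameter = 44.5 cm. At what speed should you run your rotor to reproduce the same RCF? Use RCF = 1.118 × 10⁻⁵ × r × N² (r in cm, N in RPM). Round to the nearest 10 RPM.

8340 RPM

Original rotor: r = 111 mm = 11.1 cm
RCF = 1.118 × 10⁻⁵ × r × N²
RCF_original = 1.118 × 10⁻⁵ × 11.1 × (11810)² = 1.118 × 10⁻⁵ × 11.1 × 139,476,100 ≈ 17,308.7 × g
Your rotor: r = 44.5 / 2 = 22.25 cm
17,308.7 = 1.118 × 10⁻⁵ × 22.25 × N²
N² = 17,308.7 / (24.8755 × 10⁻⁵) = 69,581,315
N ≈ √69,581,315 ≈ 8,341.5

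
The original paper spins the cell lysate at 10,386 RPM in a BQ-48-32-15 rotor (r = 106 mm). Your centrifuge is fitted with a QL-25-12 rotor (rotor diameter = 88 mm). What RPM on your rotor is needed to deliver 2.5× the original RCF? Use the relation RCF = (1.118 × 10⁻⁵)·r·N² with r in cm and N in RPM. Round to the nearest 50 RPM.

25500 RPM

Original rotor: r = 106 mm = 10.6 cm
RCF_original = 1.118 × 10⁻⁵ × 10.6 × (10386)² = 1.118 × 10⁻⁵ × 10.6 × 107,868,996 ≈ 12,783.3 × g
Target RCF = 2.5 × 12,783.3 ≈ 31,958.2 × g
Your rotor: r = 88 mm / 2 = 44 mm = 4.4 cm
31,958.2 = 1.118 × 10⁻⁵ × 4.4 × N²
N² = 31,958.2 / (4.9192 × 10⁻⁵) = 649,662,547
N ≈ √649,662,547 ≈ 25,488.5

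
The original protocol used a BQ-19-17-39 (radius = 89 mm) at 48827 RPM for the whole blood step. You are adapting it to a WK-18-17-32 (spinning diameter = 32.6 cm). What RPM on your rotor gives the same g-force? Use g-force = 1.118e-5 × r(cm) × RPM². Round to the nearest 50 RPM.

Original rotor: r = 89 mm = 8.9 cm
RCF_original = 1.118 × 10⁻⁵ × 8.9 × (48827)² = 1.118 × 10⁻⁵ × 8.9 × 2,384,075,929 ≈ 237,220.3 × g
Your rotor: r = 32.6 / 2 = 16.3 cm
237,220.3 = 1.118 × 10⁻⁵ × 16.3 × N²
N² = 237,220.3 / (18.2234 × 10⁻⁵) = 1,301,734,583
N ≈ √1,301,734,583 ≈ 36,079.6

≈ 36100 RPM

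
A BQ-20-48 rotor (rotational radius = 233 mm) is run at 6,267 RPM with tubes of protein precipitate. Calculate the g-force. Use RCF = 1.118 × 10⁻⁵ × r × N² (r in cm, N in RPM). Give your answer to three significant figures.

r = 233 mm = 23.3 cm
RCF = 1.118 × 10⁻⁵ × 23.3 × (6267)² = 1.118 × 10⁻⁵ × 23.3 × 39,275,289 ≈ 10,231 × g

RCF ≈ 10200 x g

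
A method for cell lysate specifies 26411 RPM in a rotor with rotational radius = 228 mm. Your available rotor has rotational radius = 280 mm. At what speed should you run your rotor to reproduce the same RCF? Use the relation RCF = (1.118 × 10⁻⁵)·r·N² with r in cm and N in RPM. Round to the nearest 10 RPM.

Original rotor: r = 228 mm = 22.8 cm
RCF = 1.118 × 10⁻⁵ × r × N²
RCF_original = 1.118 × 10⁻⁵ × 22.8 × (26411)² = 1.118 × 10⁻⁵ × 22.8 × 697,540,921 ≈ 177,806 × g
Your rotor: r = 280 mm = 28.0 cm
177,806 = 1.118 × 10⁻⁵ × 28 × N²
N² = 177,806 / (31.304 × 10⁻⁵) = 567,997,700
N ≈ √567,997,700 ≈ 23,832.7

23830 RPM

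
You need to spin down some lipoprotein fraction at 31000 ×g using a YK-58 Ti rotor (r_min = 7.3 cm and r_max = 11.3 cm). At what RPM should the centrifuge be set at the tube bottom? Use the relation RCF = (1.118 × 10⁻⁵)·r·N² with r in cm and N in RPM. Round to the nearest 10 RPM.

N ≈ 15660 RPM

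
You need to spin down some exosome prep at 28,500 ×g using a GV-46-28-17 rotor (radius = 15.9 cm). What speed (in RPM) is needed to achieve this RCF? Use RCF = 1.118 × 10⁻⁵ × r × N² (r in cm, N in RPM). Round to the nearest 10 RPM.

12660 RPM

28,500 = 1.118 × 10⁻⁵ × 15.9 × N²
N² = 28,500 / (17.7762 × 10⁻⁵) = 160,326,729
N ≈ √160,326,729 ≈ 12,662.0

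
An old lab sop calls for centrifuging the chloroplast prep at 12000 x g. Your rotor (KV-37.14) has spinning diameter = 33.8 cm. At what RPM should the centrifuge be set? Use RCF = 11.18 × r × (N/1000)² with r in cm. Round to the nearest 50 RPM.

≈ 7950 RPM

r = 33.8 / 2 = 16.9 cm
12,000 = 11.18 × 16.9 × (N/1000)²
(N/1000)² = 12,000 / 188.942 = 63.51155
N = 1000 × √63.51155 ≈ 7,969.4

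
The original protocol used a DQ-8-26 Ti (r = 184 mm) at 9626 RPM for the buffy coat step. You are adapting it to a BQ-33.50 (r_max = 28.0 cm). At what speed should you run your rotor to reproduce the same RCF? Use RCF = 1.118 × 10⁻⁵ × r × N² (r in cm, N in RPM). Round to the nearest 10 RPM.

Original rotor: r = 184 mm = 18.4 cm
RCF = 1.118 × 10⁻⁵ × r × N²
RCF_original = 1.118 × 10⁻⁵ × 18.4 × (9626)² = 1.118 × 10⁻⁵ × 18.4 × 92,659,876 ≈ 19,061.2 × g
19,061.2 = 1.118 × 10⁻⁵ × 28 × N²
N² = 19,061.2 / (31.304 × 10⁻⁵) = 60,890,621
N ≈ √60,890,621 ≈ 7,803.2

7800 RPM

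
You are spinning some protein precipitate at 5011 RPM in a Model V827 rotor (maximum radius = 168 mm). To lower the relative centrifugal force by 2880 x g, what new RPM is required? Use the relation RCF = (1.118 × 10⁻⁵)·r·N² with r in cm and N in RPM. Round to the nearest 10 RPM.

r = 168 mm = 16.8 cm
Current RCF = 1.118 × 10⁻⁵ × 16.8 × (5011)² = 1.118 × 10⁻⁵ × 16.8 × 25,110,121 ≈ 4,716.3 × g
Target RCF = 4,716.3 − 2,880 = 1,836.3 × g
N² = 1,836.3 / (18.7824 × 10⁻⁵) = 9,776,706
N ≈ √9,776,706 ≈ 3,126.8

≈ 3130 RPM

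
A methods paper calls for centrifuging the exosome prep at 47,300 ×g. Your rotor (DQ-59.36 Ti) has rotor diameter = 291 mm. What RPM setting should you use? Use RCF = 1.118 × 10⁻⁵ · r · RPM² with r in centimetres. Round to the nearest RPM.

N ≈ 17052 RPM

r = 291 mm / 2 = 145.5 mm = 14.55 cm
47,300 = 1.118 × 10⁻⁵ × 14.55 × N²
N² = 47,300 / (16.2669 × 10⁻⁵) = 290,774,518
N ≈ √290,774,518 ≈ 17,052.1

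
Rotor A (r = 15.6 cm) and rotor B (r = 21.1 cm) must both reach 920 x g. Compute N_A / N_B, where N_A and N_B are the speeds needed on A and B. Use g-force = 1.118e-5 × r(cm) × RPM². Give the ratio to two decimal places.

1.16

At fixed RCF, N ∝ 1/√r, so N_A/N_B = √(r_B/r_A) = √(21.1/15.6) = √1.352564 = 1.1630.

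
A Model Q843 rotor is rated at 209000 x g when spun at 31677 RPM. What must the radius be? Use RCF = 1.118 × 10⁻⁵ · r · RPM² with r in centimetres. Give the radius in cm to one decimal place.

RCF = 1.118 × 10⁻⁵ × r × N²
209000 = 1.118 × 10⁻⁵ × r × (31677)²
r = 209000 / (1.118 × 10⁻⁵ × 1,003,432,329) = 209000 / 11218.37 ≈ 18.630 cm

18.6 cm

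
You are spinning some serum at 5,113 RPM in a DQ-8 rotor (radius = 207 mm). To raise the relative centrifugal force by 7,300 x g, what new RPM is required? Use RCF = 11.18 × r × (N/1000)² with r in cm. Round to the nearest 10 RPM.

r = 207 mm = 20.7 cm
Current RCF = 11.18 × 20.7 × (5.113)² = 11.18 × 20.7 × 26.142769 ≈ 6,050.1 × g
Target RCF = 6,050.1 + 7,300 = 13,350.1 × g
(N/1000)² = 13,350.1 / 231.426 = 57.68626
N = 1000 × √57.68626 ≈ 7,595.1

≈ 7600 RPM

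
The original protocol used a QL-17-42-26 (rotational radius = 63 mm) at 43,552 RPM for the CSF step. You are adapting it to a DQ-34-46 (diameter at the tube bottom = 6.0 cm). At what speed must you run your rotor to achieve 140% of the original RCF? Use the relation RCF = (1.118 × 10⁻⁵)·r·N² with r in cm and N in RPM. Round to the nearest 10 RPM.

Original rotor: r = 63 mm = 6.3 cm
RCF = 1.118 × 10⁻⁵ × r × N²
RCF_original = 1.118 × 10⁻⁵ × 6.3 × (43552)² = 1.118 × 10⁻⁵ × 6.3 × 1,896,776,704 ≈ 133,597.6 × g
Target RCF = 1.4 × 133,597.6 ≈ 187,036.6 × g
Your rotor: r = 6.0 / 2 = 3 cm
187,036.6 = 1.118 × 10⁻⁵ × 3 × N²
N² = 187,036.6 / (3.354 × 10⁻⁵) = 5,576,523,554
N ≈ √5,576,523,554 ≈ 74,676.1

74680 RPM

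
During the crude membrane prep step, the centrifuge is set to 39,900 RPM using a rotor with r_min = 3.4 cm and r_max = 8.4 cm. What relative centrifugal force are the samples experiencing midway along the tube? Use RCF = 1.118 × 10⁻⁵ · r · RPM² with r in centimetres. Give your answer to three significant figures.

≈ 105000 × g

r_avg = (3.4 + 8.4) / 2 = 5.9 cm
RCF = 1.118 × 10⁻⁵ × 5.9 × (39900)² = 1.118 × 10⁻⁵ × 5.9 × 1,592,010,000 ≈ 105,012.2 × g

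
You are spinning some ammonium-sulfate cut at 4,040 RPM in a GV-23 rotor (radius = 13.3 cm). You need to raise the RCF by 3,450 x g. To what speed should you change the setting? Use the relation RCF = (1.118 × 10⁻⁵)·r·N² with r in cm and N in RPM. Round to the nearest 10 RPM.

≈ 6290 RPM

Current RCF = 1.118 × 10⁻⁵ × 13.3 × (4040)² = 1.118 × 10⁻⁵ × 13.3 × 16,321,600 ≈ 2,426.9 × g
Target RCF = 2,426.9 + 3,450 = 5,876.9 × g
N² = 5,876.9 / (14.8694 × 10⁻⁵) = 39,523,451
N ≈ √39,523,451 ≈ 6,286.8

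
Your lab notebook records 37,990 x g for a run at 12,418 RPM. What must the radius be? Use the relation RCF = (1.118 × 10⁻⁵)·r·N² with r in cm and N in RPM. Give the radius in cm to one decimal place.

r ≈ 22.0 cm

37990 = 1.118 × 10⁻⁵ × r × (12418)²
r = 37990 / (1.118 × 10⁻⁵ × 154,206,724) = 37990 / 1724.031 ≈ 22.036 cm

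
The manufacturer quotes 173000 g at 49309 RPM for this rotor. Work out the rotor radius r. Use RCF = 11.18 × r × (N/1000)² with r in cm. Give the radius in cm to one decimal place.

RCF = 11.18 × r × (N/1000)²
173000 = 11.18 × r × (49.309)²
r = 173000 / (11.18 × 2431.377481) = 173000 / 27182.8 ≈ 6.364 cm

6.4 cm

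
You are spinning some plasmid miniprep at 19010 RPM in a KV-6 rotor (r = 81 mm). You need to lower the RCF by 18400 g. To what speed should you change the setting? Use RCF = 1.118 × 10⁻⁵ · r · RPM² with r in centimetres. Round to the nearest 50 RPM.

r = 81 mm = 8.1 cm
Current RCF = 1.118 × 10⁻⁵ × 8.1 × (19010)² = 1.118 × 10⁻⁵ × 8.1 × 361,380,100 ≈ 32,725.9 × g
Target RCF = 32,725.9 − 18,400 = 14,325.9 × g
N² = 14,325.9 / (9.0558 × 10⁻⁵) = 158,195,852
N ≈ √158,195,852 ≈ 12,577.6

N₂ ≈ 12600 RPM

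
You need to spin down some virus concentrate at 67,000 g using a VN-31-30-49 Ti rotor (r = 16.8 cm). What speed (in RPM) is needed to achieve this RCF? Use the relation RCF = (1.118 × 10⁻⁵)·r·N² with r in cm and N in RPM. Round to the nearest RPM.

67,000 = 1.118 × 10⁻⁵ × 16.8 × N²
N² = 67,000 / (18.7824 × 10⁻⁵) = 356,716,926
N ≈ √356,716,926 ≈ 18,887.0

N ≈ 18887 RPM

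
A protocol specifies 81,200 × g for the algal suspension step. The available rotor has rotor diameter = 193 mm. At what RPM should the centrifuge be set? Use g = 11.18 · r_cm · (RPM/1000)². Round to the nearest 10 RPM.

≈ 27430 RPM

r = 193 mm / 2 = 96.5 mm = 9.65 cm
81,200 = 11.18 × 9.65 × (N/1000)²
(N/1000)² = 81,200 / 107.887 = 752.6393
N = 1000 × √752.6393 ≈ 27,434.3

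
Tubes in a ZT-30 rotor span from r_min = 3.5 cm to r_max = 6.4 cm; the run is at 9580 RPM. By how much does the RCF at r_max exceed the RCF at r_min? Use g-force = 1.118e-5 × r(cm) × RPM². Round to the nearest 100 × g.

ΔRCF ≈ 3000 x g

ΔRCF = 1.118 × 10⁻⁵ × (r_max − r_min) × N² = 1.118 × 10⁻⁵ × 2.9 × 91,776,400 ≈ 2,975.6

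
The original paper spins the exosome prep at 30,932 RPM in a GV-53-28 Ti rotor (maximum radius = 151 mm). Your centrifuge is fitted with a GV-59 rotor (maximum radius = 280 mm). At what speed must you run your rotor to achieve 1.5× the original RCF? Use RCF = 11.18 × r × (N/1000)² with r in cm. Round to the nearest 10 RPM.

Original rotor: r = 151 mm = 15.1 cm
RCF_original = 11.18 × 15.1 × (30.932)² = 11.18 × 15.1 × 956.788624 ≈ 161,523.1 × g
Target RCF = 1.5 × 161,523.1 ≈ 242,284.7 × g
Your rotor: r = 280 mm = 28.0 cm
242,284.7 = 11.18 × 28 × (N/1000)²
(N/1000)² = 242,284.7 / 313.04 = 773.9736
N = 1000 × √773.9736 ≈ 27,820.4

27820 RPM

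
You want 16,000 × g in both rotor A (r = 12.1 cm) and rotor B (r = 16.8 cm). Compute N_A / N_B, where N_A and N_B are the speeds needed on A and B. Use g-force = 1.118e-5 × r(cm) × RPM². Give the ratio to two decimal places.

1.18

At fixed RCF, N ∝ 1/√r, so N_A/N_B = √(r_B/r_A) = √(16.8/12.1) = √1.388430 = 1.1783.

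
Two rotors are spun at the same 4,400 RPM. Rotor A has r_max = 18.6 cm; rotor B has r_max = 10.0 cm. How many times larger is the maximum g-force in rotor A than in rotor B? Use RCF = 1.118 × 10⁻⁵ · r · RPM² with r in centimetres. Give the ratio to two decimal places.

1.86

At fixed N, RCF ∝ r, so RCF_A/RCF_B = r_A/r_B = 18.6 / 10.0 = 1.8600.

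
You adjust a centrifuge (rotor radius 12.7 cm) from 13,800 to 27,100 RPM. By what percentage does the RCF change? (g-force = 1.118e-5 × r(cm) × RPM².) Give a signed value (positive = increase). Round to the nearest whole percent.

+286%

RCF ∝ N², so the ratio is (27100/13800)² = (1.963768)² = 3.8564.
Change = 3.8564 − 1 = +2.8564 → +285.6%.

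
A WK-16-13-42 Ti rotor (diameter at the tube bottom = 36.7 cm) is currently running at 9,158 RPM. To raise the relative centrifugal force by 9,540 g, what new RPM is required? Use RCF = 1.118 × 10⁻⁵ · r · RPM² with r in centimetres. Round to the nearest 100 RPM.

≈ 11400 RPM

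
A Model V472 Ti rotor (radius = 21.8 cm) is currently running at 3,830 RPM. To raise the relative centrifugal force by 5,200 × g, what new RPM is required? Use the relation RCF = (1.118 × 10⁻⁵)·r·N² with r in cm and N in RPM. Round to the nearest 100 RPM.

Current RCF = 1.118 × 10⁻⁵ × 21.8 × (3830)² = 1.118 × 10⁻⁵ × 21.8 × 14,668,900 ≈ 3,575.2 × g
Target RCF = 3,575.2 + 5,200 = 8,775.2 × g
N² = 8,775.2 / (24.3724 × 10⁻⁵) = 36,004,661
N ≈ √36,004,661 ≈ 6,000.4

6000 RPM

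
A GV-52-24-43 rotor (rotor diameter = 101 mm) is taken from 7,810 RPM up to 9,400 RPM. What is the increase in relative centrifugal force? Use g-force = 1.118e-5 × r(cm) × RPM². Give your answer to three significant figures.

r = 101 mm / 2 = 50.5 mm = 5.05 cm
RCF₁ = 1.118 × 10⁻⁵ × 5.05 × (7810)² = 1.118 × 10⁻⁵ × 5.05 × 60,996,100 ≈ 3,443.8 × g
RCF₂ = 1.118 × 10⁻⁵ × 5.05 × (9400)² = 1.118 × 10⁻⁵ × 5.05 × 88,360,000 ≈ 4,988.7 × g
Increase = 4,988.7 − 3,443.8 = 1,544.9

1540 x g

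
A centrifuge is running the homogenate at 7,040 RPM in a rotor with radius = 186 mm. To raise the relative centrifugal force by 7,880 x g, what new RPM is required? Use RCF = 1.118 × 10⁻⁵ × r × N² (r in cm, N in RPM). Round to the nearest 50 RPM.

≈ 9350 RPM

r = 186 mm = 18.6 cm
Current RCF = 1.118 × 10⁻⁵ × 18.6 × (7040)² = 1.118 × 10⁻⁵ × 18.6 × 49,561,600 ≈ 10,306.2 × g
Target RCF = 10,306.2 + 7,880 = 18,186.2 × g
N² = 18,186.2 / (20.7948 × 10⁻⁵) = 87,455,518
N ≈ √87,455,518 ≈ 9,351.8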